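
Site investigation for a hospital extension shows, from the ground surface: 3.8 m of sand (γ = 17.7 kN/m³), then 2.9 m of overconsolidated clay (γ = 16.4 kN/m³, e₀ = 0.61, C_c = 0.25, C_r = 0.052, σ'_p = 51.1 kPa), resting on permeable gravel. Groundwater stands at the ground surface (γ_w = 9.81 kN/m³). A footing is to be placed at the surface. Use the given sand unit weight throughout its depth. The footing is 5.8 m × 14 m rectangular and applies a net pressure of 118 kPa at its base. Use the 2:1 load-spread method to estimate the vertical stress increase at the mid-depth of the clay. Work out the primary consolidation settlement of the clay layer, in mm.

S_c ≈ 109 mm

Mid-depth of clay below the ground surface: z = 3.8 + 2.9/2 = 5.25 m.
Total vertical stress at mid-clay: σ_v = 17.7×3.8 + 16.4×1.45 = 91.04 kPa.
Pore pressure: u = 9.81×(5.25 − 0) = 51.503 kPa.
Initial effective stress: σ'_0 = σ_v − u = 91.04 − 51.503 = 39.537 kPa.
Stress increase at mid-clay by the 2:1 spreading method:
Δσ = qBL/((B+z)(L+z)) = 118×5.8×14/((5.8+5.25)(14+5.25)) = 45.045 kPa
Final effective stress: σ'_f = 39.537 + 45.045 = 84.582 kPa.
σ'_f = 84.582 > σ'_p = 51.1 kPa, so the stress path crosses the preconsolidation pressure — recompression up to σ'_p, then virgin compression beyond:
S_c = H/(1+e₀)·[C_r·log₁₀(σ'_p/σ'_0) + C_c·log₁₀(σ'_f/σ'_p)]
    = 2.9/1.61 × [0.052×log₁₀(51.1/39.537) + 0.25×log₁₀(84.582/51.1)]
    = 1.8012 × [0.0057937 + 0.054714] = 0.109 m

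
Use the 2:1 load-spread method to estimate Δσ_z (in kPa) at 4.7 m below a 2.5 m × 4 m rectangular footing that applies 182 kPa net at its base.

By the 2:1 method the load spreads at 1 horizontal : 2 vertical, so at depth z the loaded area has grown by z in each plan dimension:
Δσ = qBL/((B+z)(L+z)) = 182×2.5×4/((2.5+4.7)(4+4.7)) = 29.055 kPa

Δσ_z ≈ 29.1 kPa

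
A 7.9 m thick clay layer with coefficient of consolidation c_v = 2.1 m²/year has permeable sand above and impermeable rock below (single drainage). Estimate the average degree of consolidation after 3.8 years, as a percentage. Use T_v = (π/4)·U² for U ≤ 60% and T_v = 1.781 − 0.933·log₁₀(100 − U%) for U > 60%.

U ≈ 40.3 %

Drainage path length: H_d = H = 7.9 m (single drainage).
T_v = c_v·t/H_d² = 2.1×3.8/7.9² = 0.12786.
T_v = 0.12786 corresponds to the U ≤ 60% branch:
U = √(4T_v/π) = 0.4035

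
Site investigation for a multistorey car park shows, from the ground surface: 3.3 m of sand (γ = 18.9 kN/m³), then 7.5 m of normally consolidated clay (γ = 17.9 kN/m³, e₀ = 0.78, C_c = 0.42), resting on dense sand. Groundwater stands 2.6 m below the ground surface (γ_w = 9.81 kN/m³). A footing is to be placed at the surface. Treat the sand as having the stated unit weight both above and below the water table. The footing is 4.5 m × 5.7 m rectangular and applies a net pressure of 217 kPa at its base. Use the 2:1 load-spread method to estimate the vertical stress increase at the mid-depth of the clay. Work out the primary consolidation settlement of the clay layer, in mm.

S_c ≈ 280 mm

Mid-depth of clay below the ground surface: z = 3.3 + 7.5/2 = 7.05 m.
Total vertical stress at mid-clay: σ_v = 18.9×3.3 + 17.9×3.75 = 129.5 kPa.
Pore pressure: u = 9.81×(7.05 − 2.6) = 43.655 kPa.
Initial effective stress: σ'_0 = σ_v − u = 129.5 − 43.655 = 85.845 kPa.
Stress increase at mid-clay by the 2:1 spreading method:
Δσ = qBL/((B+z)(L+z)) = 217×4.5×5.7/((4.5+7.05)(5.7+7.05)) = 37.797 kPa
Final effective stress: σ'_f = σ'_0 + Δσ = 85.845 + 37.797 = 123.64 kPa.
Normally consolidated clay, so the full stress increment lies on the virgin compression line:
S_c = C_c·H/(1+e₀)·log₁₀(σ'_f/σ'_0) = 0.42×7.5/(1+0.78)×log₁₀(123.64/85.845)
    = 1.7697 × 0.15844 = 0.2804 m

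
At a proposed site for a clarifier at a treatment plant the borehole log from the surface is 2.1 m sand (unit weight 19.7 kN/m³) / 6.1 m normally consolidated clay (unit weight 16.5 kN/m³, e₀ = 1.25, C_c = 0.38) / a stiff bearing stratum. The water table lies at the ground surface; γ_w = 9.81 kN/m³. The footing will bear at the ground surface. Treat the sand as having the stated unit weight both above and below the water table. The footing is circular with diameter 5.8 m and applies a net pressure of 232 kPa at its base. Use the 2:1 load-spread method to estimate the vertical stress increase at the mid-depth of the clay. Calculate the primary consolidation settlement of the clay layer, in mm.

Mid-depth of clay below the ground surface: z = 2.1 + 6.1/2 = 5.15 m.
Total vertical stress at mid-clay: σ_v = 19.7×2.1 + 16.5×3.05 = 91.695 kPa.
Pore pressure: u = 9.81×(5.15 − 0) = 50.522 kPa.
Initial effective stress: σ'_0 = σ_v − u = 91.695 − 50.522 = 41.173 kPa.
Stress increase at mid-clay by the 2:1 spreading method:
Δσ ≈ qD²/(D+z)² = 232×5.8²/(5.8+5.15)² = 65.09 kPa
Final effective stress: σ'_f = σ'_0 + Δσ = 41.173 + 65.09 = 106.26 kPa.
Normally consolidated clay, so the full stress increment lies on the virgin compression line:
S_c = C_c·H/(1+e₀)·log₁₀(σ'_f/σ'_0) = 0.38×6.1/(1+1.25)×log₁₀(106.26/41.173)
    = 1.0302 × 0.41176 = 0.4242 m

S_c ≈ 424 mm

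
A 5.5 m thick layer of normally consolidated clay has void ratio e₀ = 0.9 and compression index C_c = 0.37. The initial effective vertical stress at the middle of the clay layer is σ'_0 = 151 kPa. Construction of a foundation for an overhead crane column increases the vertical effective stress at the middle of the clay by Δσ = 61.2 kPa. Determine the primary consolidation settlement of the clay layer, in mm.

Final effective stress: σ'_f = σ'_0 + Δσ = 151 + 61.2 = 212.2 kPa.
Normally consolidated clay, so the full stress increment lies on the virgin compression line:
S_c = C_c·H/(1+e₀)·log₁₀(σ'_f/σ'_0) = 0.37×5.5/(1+0.9)×log₁₀(212.2/151)
    = 1.0711 × 0.14777 = 0.1583 m

S_c ≈ 158 mm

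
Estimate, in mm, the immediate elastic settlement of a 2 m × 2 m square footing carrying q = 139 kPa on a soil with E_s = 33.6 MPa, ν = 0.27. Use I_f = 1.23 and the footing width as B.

S_e ≈ 9.43 mm

Immediate (elastic) settlement: S_e = q·B·(1−ν²)/E_s · I_f.
E_s = 33.6 MPa = 33600 kPa.
S_e = 139 × 2 × (1 − 0.27²) / 33600 × 1.23
    = 139 × 2 × 0.9271 / 33600 × 1.23
    = 0.009435 m = 9.435 mm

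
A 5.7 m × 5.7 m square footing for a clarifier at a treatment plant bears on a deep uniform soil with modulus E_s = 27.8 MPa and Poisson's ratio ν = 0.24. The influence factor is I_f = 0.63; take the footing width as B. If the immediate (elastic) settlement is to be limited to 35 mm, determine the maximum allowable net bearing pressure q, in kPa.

q ≈ 288 kPa

E_s = 27.8 MPa = 27800 kPa.
S_e = q·B·(1−ν²)/E_s · I_f  ⇒  q = S_e·E_s / (B·(1−ν²)·I_f).
q = 0.035 × 27800 / (5.7 × 0.9424 × 0.63) = 287.5 kPa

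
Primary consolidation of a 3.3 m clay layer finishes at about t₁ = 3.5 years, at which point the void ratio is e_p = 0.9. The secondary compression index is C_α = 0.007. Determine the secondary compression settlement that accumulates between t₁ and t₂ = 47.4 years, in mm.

Secondary compression: S_s = C_α·H/(1+e_p)·log₁₀(t₂/t₁)
S_s = 0.007×3.3/(1+0.9)×log₁₀(47.4/3.5)
    = 0.01216 × 1.132 = 0.01376 m

S_s ≈ 13.8 mm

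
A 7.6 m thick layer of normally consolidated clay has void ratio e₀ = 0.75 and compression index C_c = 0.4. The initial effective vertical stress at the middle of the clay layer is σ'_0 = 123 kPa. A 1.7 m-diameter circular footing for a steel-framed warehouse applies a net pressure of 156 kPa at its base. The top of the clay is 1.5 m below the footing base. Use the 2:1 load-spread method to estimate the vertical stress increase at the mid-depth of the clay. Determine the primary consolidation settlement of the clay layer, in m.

S_c ≈ 0.0544 m

Mid-depth of clay below the footing base: z = 1.5 + 7.6/2 = 5.3 m.
Stress increase at mid-clay by the 2:1 spreading method:
Δσ ≈ qD²/(D+z)² = 156×1.7²/(1.7+5.3)² = 9.2008 kPa
Final effective stress: σ'_f = σ'_0 + Δσ = 123 + 9.2008 = 132.2 kPa.
Normally consolidated clay, so the full stress increment lies on the virgin compression line:
S_c = C_c·H/(1+e₀)·log₁₀(σ'_f/σ'_0) = 0.4×7.6/(1+0.75)×log₁₀(132.2/123)
    = 1.7371 × 0.031326 = 0.05442 m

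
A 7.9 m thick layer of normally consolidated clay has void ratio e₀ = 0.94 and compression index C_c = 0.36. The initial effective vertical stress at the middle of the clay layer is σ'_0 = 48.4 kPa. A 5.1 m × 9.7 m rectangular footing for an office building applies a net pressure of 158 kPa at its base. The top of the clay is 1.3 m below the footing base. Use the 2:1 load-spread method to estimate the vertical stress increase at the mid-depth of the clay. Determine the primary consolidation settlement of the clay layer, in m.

Mid-depth of clay below the footing base: z = 1.3 + 7.9/2 = 5.25 m.
Stress increase at mid-clay by the 2:1 spreading method:
Δσ = qBL/((B+z)(L+z)) = 158×5.1×9.7/((5.1+5.25)(9.7+5.25)) = 50.515 kPa
Final effective stress: σ'_f = σ'_0 + Δσ = 48.4 + 50.515 = 98.915 kPa.
Normally consolidated clay, so the full stress increment lies on the virgin compression line:
S_c = C_c·H/(1+e₀)·log₁₀(σ'_f/σ'_0) = 0.36×7.9/(1+0.94)×log₁₀(98.915/48.4)
    = 1.466 × 0.31042 = 0.4551 m

S_c ≈ 0.455 m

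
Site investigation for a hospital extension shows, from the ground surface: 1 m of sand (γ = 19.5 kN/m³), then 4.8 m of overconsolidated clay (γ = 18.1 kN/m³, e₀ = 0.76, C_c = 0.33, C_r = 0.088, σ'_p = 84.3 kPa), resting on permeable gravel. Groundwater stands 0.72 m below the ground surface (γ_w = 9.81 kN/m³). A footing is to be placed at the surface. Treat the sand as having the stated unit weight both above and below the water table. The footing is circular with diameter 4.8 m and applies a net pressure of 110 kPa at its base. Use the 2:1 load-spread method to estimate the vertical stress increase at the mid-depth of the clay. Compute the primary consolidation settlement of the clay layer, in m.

Mid-depth of clay below the ground surface: z = 1 + 4.8/2 = 3.4 m.
Total vertical stress at mid-clay: σ_v = 19.5×1 + 18.1×2.4 = 62.94 kPa.
Pore pressure: u = 9.81×(3.4 − 0.72) = 26.291 kPa.
Initial effective stress: σ'_0 = σ_v − u = 62.94 − 26.291 = 36.649 kPa.
Stress increase at mid-clay by the 2:1 spreading method:
Δσ ≈ qD²/(D+z)² = 110×4.8²/(4.8+3.4)² = 37.692 kPa
Final effective stress: σ'_f = 36.649 + 37.692 = 74.341 kPa.
σ'_f = 74.341 ≤ σ'_p = 84.3 kPa, so the clay remains overconsolidated and only the recompression index applies:
S_c = C_r·H/(1+e₀)·log₁₀(σ'_f/σ'_0) = 0.088×4.8/1.76×log₁₀(74.341/36.649)
    = 0.24 × 0.30717 = 0.07372 m

S_c ≈ 0.0737 m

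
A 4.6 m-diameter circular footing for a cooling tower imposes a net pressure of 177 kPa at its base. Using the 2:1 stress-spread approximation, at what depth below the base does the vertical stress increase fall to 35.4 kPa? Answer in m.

z ≈ 5.69 m

2:1 spreading — at depth z the loaded area has grown by z in each plan dimension:
qD²/(D+z)² = Δσ_z ⇒ z = D(√(q/Δσ_z) − 1) = 4.6×(√(177/35.4) − 1) = 5.686 m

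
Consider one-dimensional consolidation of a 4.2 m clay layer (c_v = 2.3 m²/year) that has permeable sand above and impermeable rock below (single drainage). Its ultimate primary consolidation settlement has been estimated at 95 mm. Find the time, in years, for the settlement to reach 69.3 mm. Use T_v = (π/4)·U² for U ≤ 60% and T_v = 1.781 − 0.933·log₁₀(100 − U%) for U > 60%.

t ≈ 3.41 years

Drainage path length: H_d = H = 4.2 m (single drainage).
U = S(t)/S_ult = 69.3/95 = 0.7295.
U > 60%: T_v = 1.781 − 0.933·log₁₀(100 − 72.947) = 0.44475.
t = T_v·H_d²/c_v = 0.44475×4.2²/2.3 = 3.411 years.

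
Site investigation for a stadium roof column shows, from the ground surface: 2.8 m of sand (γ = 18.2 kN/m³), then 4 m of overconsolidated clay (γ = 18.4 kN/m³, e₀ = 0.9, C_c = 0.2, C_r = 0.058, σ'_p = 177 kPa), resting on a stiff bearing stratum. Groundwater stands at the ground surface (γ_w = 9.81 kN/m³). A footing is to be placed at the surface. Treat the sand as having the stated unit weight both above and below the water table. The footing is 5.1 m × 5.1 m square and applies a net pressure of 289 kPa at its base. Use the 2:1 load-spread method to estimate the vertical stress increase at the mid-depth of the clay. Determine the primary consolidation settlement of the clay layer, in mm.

Mid-depth of clay below the ground surface: z = 2.8 + 4/2 = 4.8 m.
Total vertical stress at mid-clay: σ_v = 18.2×2.8 + 18.4×2 = 87.76 kPa.
Pore pressure: u = 9.81×(4.8 − 0) = 47.088 kPa.
Initial effective stress: σ'_0 = σ_v − u = 87.76 − 47.088 = 40.672 kPa.
Stress increase at mid-clay by the 2:1 spreading method:
Δσ = qBL/((B+z)(L+z)) = 289×5.1×5.1/((5.1+4.8)(5.1+4.8)) = 76.695 kPa
Final effective stress: σ'_f = 40.672 + 76.695 = 117.37 kPa.
σ'_f = 117.37 ≤ σ'_p = 177 kPa, so the clay remains overconsolidated and only the recompression index applies:
S_c = C_r·H/(1+e₀)·log₁₀(σ'_f/σ'_0) = 0.058×4/1.9×log₁₀(117.37/40.672)
    = 0.12211 × 0.46026 = 0.0562 m

S_c ≈ 56.2 mm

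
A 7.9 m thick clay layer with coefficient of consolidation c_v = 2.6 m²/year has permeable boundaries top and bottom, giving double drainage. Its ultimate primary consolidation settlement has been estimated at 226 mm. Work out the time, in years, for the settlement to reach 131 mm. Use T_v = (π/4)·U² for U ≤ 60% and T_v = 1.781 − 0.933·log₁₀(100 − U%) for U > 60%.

Drainage path length: H_d = H/2 = 3.95 m (double drainage).
U = S(t)/S_ult = 131/226 = 0.5796.
U ≤ 60%: T_v = (π/4)·U² = (π/4)×0.57965² = 0.26389.
t = T_v·H_d²/c_v = 0.26389×3.95²/2.6 = 1.584 years.

t ≈ 1.58 years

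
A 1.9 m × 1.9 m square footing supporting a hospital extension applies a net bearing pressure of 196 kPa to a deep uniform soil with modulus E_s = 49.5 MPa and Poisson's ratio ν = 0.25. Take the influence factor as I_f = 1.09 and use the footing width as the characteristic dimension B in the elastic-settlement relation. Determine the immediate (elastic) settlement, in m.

Immediate (elastic) settlement: S_e = q·B·(1−ν²)/E_s · I_f.
E_s = 49.5 MPa = 49500 kPa.
S_e = 196 × 1.9 × (1 − 0.25²) / 49500 × 1.09
    = 196 × 1.9 × 0.9375 / 49500 × 1.09
    = 0.007688 m

S_e ≈ 0.00769 m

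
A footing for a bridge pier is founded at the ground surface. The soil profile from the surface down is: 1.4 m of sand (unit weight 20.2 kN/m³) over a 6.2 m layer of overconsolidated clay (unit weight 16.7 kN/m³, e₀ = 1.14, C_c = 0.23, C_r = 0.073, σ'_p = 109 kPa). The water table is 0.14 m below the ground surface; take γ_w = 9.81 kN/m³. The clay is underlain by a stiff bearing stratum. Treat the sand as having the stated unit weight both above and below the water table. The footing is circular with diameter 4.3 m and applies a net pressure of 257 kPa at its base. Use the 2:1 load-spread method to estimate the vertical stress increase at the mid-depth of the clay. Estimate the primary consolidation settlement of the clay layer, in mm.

Mid-depth of clay below the ground surface: z = 1.4 + 6.2/2 = 4.5 m.
Total vertical stress at mid-clay: σ_v = 20.2×1.4 + 16.7×3.1 = 80.05 kPa.
Pore pressure: u = 9.81×(4.5 − 0.14) = 42.772 kPa.
Initial effective stress: σ'_0 = σ_v − u = 80.05 − 42.772 = 37.278 kPa.
Stress increase at mid-clay by the 2:1 spreading method:
Δσ ≈ qD²/(D+z)² = 257×4.3²/(4.3+4.5)² = 61.363 kPa
Final effective stress: σ'_f = 37.278 + 61.363 = 98.641 kPa.
σ'_f = 98.641 ≤ σ'_p = 109 kPa, so the clay remains overconsolidated and only the recompression index applies:
S_c = C_r·H/(1+e₀)·log₁₀(σ'_f/σ'_0) = 0.073×6.2/2.14×log₁₀(98.641/37.278)
    = 0.2115 × 0.4226 = 0.08938 m

S_c ≈ 89.4 mm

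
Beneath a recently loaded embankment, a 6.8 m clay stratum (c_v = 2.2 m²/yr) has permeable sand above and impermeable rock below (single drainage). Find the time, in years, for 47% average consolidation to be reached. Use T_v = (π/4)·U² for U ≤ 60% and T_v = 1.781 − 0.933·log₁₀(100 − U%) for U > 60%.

Drainage path length: H_d = H = 6.8 m (single drainage).
U ≤ 60%: T_v = (π/4)·U² = (π/4)×0.47² = 0.17349.
t = T_v·H_d²/c_v = 0.17349×6.8²/2.2 = 3.646 years.

t ≈ 3.65 years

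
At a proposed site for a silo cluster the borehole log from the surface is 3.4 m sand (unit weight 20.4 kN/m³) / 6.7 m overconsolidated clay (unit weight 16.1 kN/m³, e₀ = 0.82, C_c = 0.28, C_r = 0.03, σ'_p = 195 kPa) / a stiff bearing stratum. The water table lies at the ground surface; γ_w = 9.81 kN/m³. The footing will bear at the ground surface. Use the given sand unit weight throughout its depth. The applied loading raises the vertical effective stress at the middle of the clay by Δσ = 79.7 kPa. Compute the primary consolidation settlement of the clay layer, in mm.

Mid-depth of clay below the ground surface: z = 3.4 + 6.7/2 = 6.75 m.
Total vertical stress at mid-clay: σ_v = 20.4×3.4 + 16.1×3.35 = 123.3 kPa.
Pore pressure: u = 9.81×(6.75 − 0) = 66.218 kPa.
Initial effective stress: σ'_0 = σ_v − u = 123.3 − 66.218 = 57.082 kPa.
Final effective stress: σ'_f = 57.082 + 79.7 = 136.78 kPa.
σ'_f = 136.78 ≤ σ'_p = 195 kPa, so the clay remains overconsolidated and only the recompression index applies:
S_c = C_r·H/(1+e₀)·log₁₀(σ'_f/σ'_0) = 0.03×6.7/1.82×log₁₀(136.78/57.082)
    = 0.11044 × 0.37952 = 0.04191 m

S_c ≈ 41.9 mm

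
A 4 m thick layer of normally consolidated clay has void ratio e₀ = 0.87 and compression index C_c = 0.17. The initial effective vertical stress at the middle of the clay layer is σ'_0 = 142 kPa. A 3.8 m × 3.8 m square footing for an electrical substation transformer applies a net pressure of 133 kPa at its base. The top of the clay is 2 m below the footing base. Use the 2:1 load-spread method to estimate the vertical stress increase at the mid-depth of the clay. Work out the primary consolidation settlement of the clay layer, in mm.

S_c ≈ 31.7 mm

Mid-depth of clay below the footing base: z = 2 + 4/2 = 4 m.
Stress increase at mid-clay by the 2:1 spreading method:
Δσ = qBL/((B+z)(L+z)) = 133×3.8×3.8/((3.8+4)(3.8+4)) = 31.567 kPa
Final effective stress: σ'_f = σ'_0 + Δσ = 142 + 31.567 = 173.57 kPa.
Normally consolidated clay, so the full stress increment lies on the virgin compression line:
S_c = C_c·H/(1+e₀)·log₁₀(σ'_f/σ'_0) = 0.17×4/(1+0.87)×log₁₀(173.57/142)
    = 0.36364 × 0.087186 = 0.0317 m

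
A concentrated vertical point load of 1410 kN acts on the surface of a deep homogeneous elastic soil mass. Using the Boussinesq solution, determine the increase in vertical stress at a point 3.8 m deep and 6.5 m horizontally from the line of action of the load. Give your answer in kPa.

Δσ_z ≈ 1.53 kPa

Boussinesq vertical stress below a point load on an elastic half-space:
Δσ_z = 3P/(2πz²) · [1 + (r/z)²]^(−5/2)
r/z = 6.5/3.8 = 1.7105; [1+(r/z)²]^(−5/2) = 0.032746.
Δσ_z = 3×1410/(2π×3.8²) × 0.032746 = 46.622 × 0.032746 = 1.527 kPa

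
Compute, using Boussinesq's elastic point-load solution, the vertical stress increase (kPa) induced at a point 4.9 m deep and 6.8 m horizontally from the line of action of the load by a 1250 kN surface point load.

Boussinesq vertical stress below a point load on an elastic half-space:
Δσ_z = 3P/(2πz²) · [1 + (r/z)²]^(−5/2)
r/z = 6.8/4.9 = 1.3878; [1+(r/z)²]^(−5/2) = 0.068291.
Δσ_z = 3×1250/(2π×4.9²) × 0.068291 = 24.858 × 0.068291 = 1.698 kPa

Δσ_z ≈ 1.7 kPa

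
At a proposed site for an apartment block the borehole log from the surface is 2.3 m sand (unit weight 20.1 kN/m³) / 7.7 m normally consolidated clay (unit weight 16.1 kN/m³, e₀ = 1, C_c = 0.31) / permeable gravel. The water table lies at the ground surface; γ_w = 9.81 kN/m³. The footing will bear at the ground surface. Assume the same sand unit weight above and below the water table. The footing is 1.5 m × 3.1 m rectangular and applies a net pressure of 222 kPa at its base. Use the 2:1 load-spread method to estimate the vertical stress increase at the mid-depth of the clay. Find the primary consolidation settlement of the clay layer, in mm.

Mid-depth of clay below the ground surface: z = 2.3 + 7.7/2 = 6.15 m.
Total vertical stress at mid-clay: σ_v = 20.1×2.3 + 16.1×3.85 = 108.22 kPa.
Pore pressure: u = 9.81×(6.15 − 0) = 60.332 kPa.
Initial effective stress: σ'_0 = σ_v − u = 108.22 − 60.332 = 47.888 kPa.
Stress increase at mid-clay by the 2:1 spreading method:
Δσ = qBL/((B+z)(L+z)) = 222×1.5×3.1/((1.5+6.15)(3.1+6.15)) = 14.588 kPa
Final effective stress: σ'_f = σ'_0 + Δσ = 47.888 + 14.588 = 62.476 kPa.
Normally consolidated clay, so the full stress increment lies on the virgin compression line:
S_c = C_c·H/(1+e₀)·log₁₀(σ'_f/σ'_0) = 0.31×7.7/(1+1)×log₁₀(62.476/47.888)
    = 1.1935 × 0.11549 = 0.1378 m

S_c ≈ 138 mm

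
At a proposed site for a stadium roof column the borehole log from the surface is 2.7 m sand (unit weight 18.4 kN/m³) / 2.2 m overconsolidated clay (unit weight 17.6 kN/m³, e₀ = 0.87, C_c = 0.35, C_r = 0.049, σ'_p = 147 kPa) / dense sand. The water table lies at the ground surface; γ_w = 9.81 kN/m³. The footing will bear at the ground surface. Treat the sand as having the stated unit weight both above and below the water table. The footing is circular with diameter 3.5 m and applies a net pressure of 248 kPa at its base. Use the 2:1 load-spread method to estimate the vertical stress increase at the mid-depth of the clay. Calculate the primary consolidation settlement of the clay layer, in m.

Mid-depth of clay below the ground surface: z = 2.7 + 2.2/2 = 3.8 m.
Total vertical stress at mid-clay: σ_v = 18.4×2.7 + 17.6×1.1 = 69.04 kPa.
Pore pressure: u = 9.81×(3.8 − 0) = 37.278 kPa.
Initial effective stress: σ'_0 = σ_v − u = 69.04 − 37.278 = 31.762 kPa.
Stress increase at mid-clay by the 2:1 spreading method:
Δσ ≈ qD²/(D+z)² = 248×3.5²/(3.5+3.8)² = 57.009 kPa
Final effective stress: σ'_f = 31.762 + 57.009 = 88.771 kPa.
σ'_f = 88.771 ≤ σ'_p = 147 kPa, so the clay remains overconsolidated and only the recompression index applies:
S_c = C_r·H/(1+e₀)·log₁₀(σ'_f/σ'_0) = 0.049×2.2/1.87×log₁₀(88.771/31.762)
    = 0.057649 × 0.44636 = 0.02573 m

S_c ≈ 0.0257 m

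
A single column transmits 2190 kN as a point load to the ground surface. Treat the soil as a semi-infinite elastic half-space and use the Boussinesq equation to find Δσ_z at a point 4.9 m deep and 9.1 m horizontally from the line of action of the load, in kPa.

Boussinesq vertical stress below a point load on an elastic half-space:
Δσ_z = 3P/(2πz²) · [1 + (r/z)²]^(−5/2)
r/z = 9.1/4.9 = 1.8571; [1+(r/z)²]^(−5/2) = 0.023952.
Δσ_z = 3×2190/(2π×4.9²) × 0.023952 = 43.551 × 0.023952 = 1.043 kPa

Δσ_z ≈ 1.04 kPa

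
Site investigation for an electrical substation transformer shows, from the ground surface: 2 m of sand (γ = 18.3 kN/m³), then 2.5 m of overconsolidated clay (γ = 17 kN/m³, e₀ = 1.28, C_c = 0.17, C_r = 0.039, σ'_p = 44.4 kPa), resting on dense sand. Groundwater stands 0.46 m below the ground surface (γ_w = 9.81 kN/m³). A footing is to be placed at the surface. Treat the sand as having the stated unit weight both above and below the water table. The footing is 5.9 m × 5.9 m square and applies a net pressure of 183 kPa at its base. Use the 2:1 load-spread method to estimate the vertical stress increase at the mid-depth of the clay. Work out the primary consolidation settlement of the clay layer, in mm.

S_c ≈ 77.9 mm

Mid-depth of clay below the ground surface: z = 2 + 2.5/2 = 3.25 m.
Total vertical stress at mid-clay: σ_v = 18.3×2 + 17×1.25 = 57.85 kPa.
Pore pressure: u = 9.81×(3.25 − 0.46) = 27.37 kPa.
Initial effective stress: σ'_0 = σ_v − u = 57.85 − 27.37 = 30.48 kPa.
Stress increase at mid-clay by the 2:1 spreading method:
Δσ = qBL/((B+z)(L+z)) = 183×5.9×5.9/((5.9+3.25)(5.9+3.25)) = 76.087 kPa
Final effective stress: σ'_f = 30.48 + 76.087 = 106.57 kPa.
σ'_f = 106.57 > σ'_p = 44.4 kPa, so the stress path crosses the preconsolidation pressure — recompression up to σ'_p, then virgin compression beyond:
S_c = H/(1+e₀)·[C_r·log₁₀(σ'_p/σ'_0) + C_c·log₁₀(σ'_f/σ'_p)]
    = 2.5/2.28 × [0.039×log₁₀(44.4/30.48) + 0.17×log₁₀(106.57/44.4)]
    = 1.0965 × [0.0063714 + 0.064643] = 0.07787 m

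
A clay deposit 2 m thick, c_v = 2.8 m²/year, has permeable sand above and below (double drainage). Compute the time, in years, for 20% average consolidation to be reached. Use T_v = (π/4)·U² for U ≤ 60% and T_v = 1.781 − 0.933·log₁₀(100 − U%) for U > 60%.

t ≈ 0.0112 years

Drainage path length: H_d = H/2 = 1 m (double drainage).
U ≤ 60%: T_v = (π/4)·U² = (π/4)×0.2² = 0.031416.
t = T_v·H_d²/c_v = 0.031416×1²/2.8 = 0.01122 years.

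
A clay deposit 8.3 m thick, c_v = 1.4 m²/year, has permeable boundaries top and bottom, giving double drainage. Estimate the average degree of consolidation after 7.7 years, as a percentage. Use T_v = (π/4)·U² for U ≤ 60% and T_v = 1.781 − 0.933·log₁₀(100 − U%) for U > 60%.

U ≈ 82.7 %

Drainage path length: H_d = H/2 = 4.15 m (double drainage).
T_v = c_v·t/H_d² = 1.4×7.7/4.15² = 0.62593.
T_v = 0.62593 corresponds to the U > 60% branch:
U = 1 − 10^((1.781 − T_v)/0.933)/100 = 0.827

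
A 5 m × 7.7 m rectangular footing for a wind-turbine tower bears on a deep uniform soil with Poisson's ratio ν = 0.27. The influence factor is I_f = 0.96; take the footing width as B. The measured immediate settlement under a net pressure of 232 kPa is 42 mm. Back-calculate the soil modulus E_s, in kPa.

E_s ≈ 24600 kPa

S_e = q·B·(1−ν²)/E_s · I_f  ⇒  E_s = q·B·(1−ν²)·I_f / S_e.
E_s = 232 × 5 × 0.9271 × 0.96 / 0.042 = 24580 kPa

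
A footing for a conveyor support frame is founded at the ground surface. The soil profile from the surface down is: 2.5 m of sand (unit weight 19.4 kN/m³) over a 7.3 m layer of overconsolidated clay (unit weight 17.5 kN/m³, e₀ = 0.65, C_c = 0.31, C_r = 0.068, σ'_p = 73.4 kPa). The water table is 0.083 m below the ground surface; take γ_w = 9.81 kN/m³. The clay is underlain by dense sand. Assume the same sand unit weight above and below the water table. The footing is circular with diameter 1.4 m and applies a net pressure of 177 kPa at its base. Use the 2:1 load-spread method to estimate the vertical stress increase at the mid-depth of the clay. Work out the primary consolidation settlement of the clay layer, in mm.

S_c ≈ 14.2 mm

Mid-depth of clay below the ground surface: z = 2.5 + 7.3/2 = 6.15 m.
Total vertical stress at mid-clay: σ_v = 19.4×2.5 + 17.5×3.65 = 112.38 kPa.
Pore pressure: u = 9.81×(6.15 − 0.083) = 59.517 kPa.
Initial effective stress: σ'_0 = σ_v − u = 112.38 − 59.517 = 52.863 kPa.
Stress increase at mid-clay by the 2:1 spreading method:
Δσ ≈ qD²/(D+z)² = 177×1.4²/(1.4+6.15)² = 6.086 kPa
Final effective stress: σ'_f = 52.863 + 6.086 = 58.949 kPa.
σ'_f = 58.949 ≤ σ'_p = 73.4 kPa, so the clay remains overconsolidated and only the recompression index applies:
S_c = C_r·H/(1+e₀)·log₁₀(σ'_f/σ'_0) = 0.068×7.3/1.65×log₁₀(58.949/52.863)
    = 0.30085 × 0.047325 = 0.01424 m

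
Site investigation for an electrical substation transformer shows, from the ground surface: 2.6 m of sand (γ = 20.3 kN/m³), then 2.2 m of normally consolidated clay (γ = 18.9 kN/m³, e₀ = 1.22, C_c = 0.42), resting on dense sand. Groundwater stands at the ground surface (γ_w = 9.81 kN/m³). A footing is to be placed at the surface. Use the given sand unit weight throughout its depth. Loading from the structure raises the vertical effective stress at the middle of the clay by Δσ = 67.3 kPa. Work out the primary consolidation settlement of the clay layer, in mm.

Mid-depth of clay below the ground surface: z = 2.6 + 2.2/2 = 3.7 m.
Total vertical stress at mid-clay: σ_v = 20.3×2.6 + 18.9×1.1 = 73.57 kPa.
Pore pressure: u = 9.81×(3.7 − 0) = 36.297 kPa.
Initial effective stress: σ'_0 = σ_v − u = 73.57 − 36.297 = 37.273 kPa.
Final effective stress: σ'_f = σ'_0 + Δσ = 37.273 + 67.3 = 104.57 kPa.
Normally consolidated clay, so the full stress increment lies on the virgin compression line:
S_c = C_c·H/(1+e₀)·log₁₀(σ'_f/σ'_0) = 0.42×2.2/(1+1.22)×log₁₀(104.57/37.273)
    = 0.41622 × 0.44801 = 0.1865 m

S_c ≈ 186 mm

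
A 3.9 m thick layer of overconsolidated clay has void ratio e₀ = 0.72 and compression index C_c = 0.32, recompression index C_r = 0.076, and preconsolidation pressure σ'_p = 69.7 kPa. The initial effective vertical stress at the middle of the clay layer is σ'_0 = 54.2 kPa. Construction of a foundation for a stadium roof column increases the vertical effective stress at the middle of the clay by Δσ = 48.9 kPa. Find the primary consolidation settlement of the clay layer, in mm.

S_c ≈ 142 mm

Final effective stress: σ'_f = 54.2 + 48.9 = 103.1 kPa.
σ'_f = 103.1 > σ'_p = 69.7 kPa, so the stress path crosses the preconsolidation pressure — recompression up to σ'_p, then virgin compression beyond:
S_c = H/(1+e₀)·[C_r·log₁₀(σ'_p/σ'_0) + C_c·log₁₀(σ'_f/σ'_p)]
    = 3.9/1.72 × [0.076×log₁₀(69.7/54.2) + 0.32×log₁₀(103.1/69.7)]
    = 2.2674 × [0.0083017 + 0.054408] = 0.1422 m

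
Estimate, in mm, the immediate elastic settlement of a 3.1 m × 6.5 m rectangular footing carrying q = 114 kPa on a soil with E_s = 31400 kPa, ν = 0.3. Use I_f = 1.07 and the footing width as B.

S_e ≈ 11 mm

Immediate (elastic) settlement: S_e = q·B·(1−ν²)/E_s · I_f.
S_e = 114 × 3.1 × (1 − 0.3²) / 31400 × 1.07
    = 114 × 3.1 × 0.91 / 31400 × 1.07
    = 0.01096 m = 10.96 mm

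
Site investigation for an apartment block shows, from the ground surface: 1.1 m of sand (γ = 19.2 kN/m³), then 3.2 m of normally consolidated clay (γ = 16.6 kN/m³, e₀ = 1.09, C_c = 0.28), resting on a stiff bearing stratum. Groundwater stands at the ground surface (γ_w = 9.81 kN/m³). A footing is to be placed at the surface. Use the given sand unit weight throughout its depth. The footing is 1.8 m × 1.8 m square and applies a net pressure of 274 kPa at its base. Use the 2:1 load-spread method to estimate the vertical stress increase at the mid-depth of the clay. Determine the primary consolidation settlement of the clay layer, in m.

Mid-depth of clay below the ground surface: z = 1.1 + 3.2/2 = 2.7 m.
Total vertical stress at mid-clay: σ_v = 19.2×1.1 + 16.6×1.6 = 47.68 kPa.
Pore pressure: u = 9.81×(2.7 − 0) = 26.487 kPa.
Initial effective stress: σ'_0 = σ_v − u = 47.68 − 26.487 = 21.193 kPa.
Stress increase at mid-clay by the 2:1 spreading method:
Δσ = qBL/((B+z)(L+z)) = 274×1.8×1.8/((1.8+2.7)(1.8+2.7)) = 43.84 kPa
Final effective stress: σ'_f = σ'_0 + Δσ = 21.193 + 43.84 = 65.033 kPa.
Normally consolidated clay, so the full stress increment lies on the virgin compression line:
S_c = C_c·H/(1+e₀)·log₁₀(σ'_f/σ'_0) = 0.28×3.2/(1+1.09)×log₁₀(65.033/21.193)
    = 0.42871 × 0.48694 = 0.2088 m

S_c ≈ 0.209 m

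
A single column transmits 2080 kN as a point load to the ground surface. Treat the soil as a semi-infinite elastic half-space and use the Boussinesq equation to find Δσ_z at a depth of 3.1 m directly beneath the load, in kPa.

Boussinesq vertical stress below a point load on an elastic half-space:
Δσ_z = 3P/(2πz²) · [1 + (r/z)²]^(−5/2)
r/z = 0/3.1 = 0; [1+(r/z)²]^(−5/2) = 1.
Δσ_z = 3×2080/(2π×3.1²) × 1 = 103.34 × 1 = 103.3 kPa

Δσ_z ≈ 103 kPa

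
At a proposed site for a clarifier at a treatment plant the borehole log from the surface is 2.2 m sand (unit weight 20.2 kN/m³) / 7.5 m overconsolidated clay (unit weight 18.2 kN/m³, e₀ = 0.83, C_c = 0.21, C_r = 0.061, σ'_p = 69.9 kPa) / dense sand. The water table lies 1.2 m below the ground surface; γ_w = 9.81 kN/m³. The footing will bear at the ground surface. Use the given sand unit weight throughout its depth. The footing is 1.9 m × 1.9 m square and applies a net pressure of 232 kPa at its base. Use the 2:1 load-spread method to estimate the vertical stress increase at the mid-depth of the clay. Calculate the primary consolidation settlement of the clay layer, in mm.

S_c ≈ 55 mm

Mid-depth of clay below the ground surface: z = 2.2 + 7.5/2 = 5.95 m.
Total vertical stress at mid-clay: σ_v = 20.2×2.2 + 18.2×3.75 = 112.69 kPa.
Pore pressure: u = 9.81×(5.95 − 1.2) = 46.598 kPa.
Initial effective stress: σ'_0 = σ_v − u = 112.69 − 46.598 = 66.092 kPa.
Stress increase at mid-clay by the 2:1 spreading method:
Δσ = qBL/((B+z)(L+z)) = 232×1.9×1.9/((1.9+5.95)(1.9+5.95)) = 13.591 kPa
Final effective stress: σ'_f = 66.092 + 13.591 = 79.683 kPa.
σ'_f = 79.683 > σ'_p = 69.9 kPa, so the stress path crosses the preconsolidation pressure — recompression up to σ'_p, then virgin compression beyond:
S_c = H/(1+e₀)·[C_r·log₁₀(σ'_p/σ'_0) + C_c·log₁₀(σ'_f/σ'_p)]
    = 7.5/1.83 × [0.061×log₁₀(69.9/66.092) + 0.21×log₁₀(79.683/69.9)]
    = 4.0984 × [0.001484 + 0.011947] = 0.05505 m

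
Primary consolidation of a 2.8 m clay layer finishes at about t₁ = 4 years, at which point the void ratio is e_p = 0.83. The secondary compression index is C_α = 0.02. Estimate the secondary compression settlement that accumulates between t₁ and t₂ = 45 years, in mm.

S_s ≈ 32.2 mm

Secondary compression: S_s = C_α·H/(1+e_p)·log₁₀(t₂/t₁)
S_s = 0.02×2.8/(1+0.83)×log₁₀(45/4)
    = 0.0306 × 1.051 = 0.03217 m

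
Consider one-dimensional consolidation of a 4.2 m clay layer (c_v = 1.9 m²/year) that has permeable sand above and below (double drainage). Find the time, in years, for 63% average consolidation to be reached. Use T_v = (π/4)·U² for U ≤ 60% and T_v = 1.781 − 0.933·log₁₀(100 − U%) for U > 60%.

t ≈ 0.738 years

Drainage path length: H_d = H/2 = 2.1 m (double drainage).
U > 60%: T_v = 1.781 − 0.933·log₁₀(100 − 63) = 0.31787.
t = T_v·H_d²/c_v = 0.31787×2.1²/1.9 = 0.7378 years.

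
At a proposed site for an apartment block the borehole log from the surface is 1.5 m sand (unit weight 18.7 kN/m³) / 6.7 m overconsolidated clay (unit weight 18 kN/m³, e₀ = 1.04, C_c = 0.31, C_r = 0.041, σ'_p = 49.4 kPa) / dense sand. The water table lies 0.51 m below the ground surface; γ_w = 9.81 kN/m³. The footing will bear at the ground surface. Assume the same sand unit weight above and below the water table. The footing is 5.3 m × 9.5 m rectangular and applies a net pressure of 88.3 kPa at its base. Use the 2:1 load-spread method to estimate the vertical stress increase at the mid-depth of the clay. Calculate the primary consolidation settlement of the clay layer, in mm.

S_c ≈ 197 mm

Mid-depth of clay below the ground surface: z = 1.5 + 6.7/2 = 4.85 m.
Total vertical stress at mid-clay: σ_v = 18.7×1.5 + 18×3.35 = 88.35 kPa.
Pore pressure: u = 9.81×(4.85 − 0.51) = 42.575 kPa.
Initial effective stress: σ'_0 = σ_v − u = 88.35 − 42.575 = 45.775 kPa.
Stress increase at mid-clay by the 2:1 spreading method:
Δσ = qBL/((B+z)(L+z)) = 88.3×5.3×9.5/((5.3+4.85)(9.5+4.85)) = 30.524 kPa
Final effective stress: σ'_f = 45.775 + 30.524 = 76.299 kPa.
σ'_f = 76.299 > σ'_p = 49.4 kPa, so the stress path crosses the preconsolidation pressure — recompression up to σ'_p, then virgin compression beyond:
S_c = H/(1+e₀)·[C_r·log₁₀(σ'_p/σ'_0) + C_c·log₁₀(σ'_f/σ'_p)]
    = 6.7/2.04 × [0.041×log₁₀(49.4/45.775) + 0.31×log₁₀(76.299/49.4)]
    = 3.2843 × [0.001357 + 0.058525] = 0.1967 m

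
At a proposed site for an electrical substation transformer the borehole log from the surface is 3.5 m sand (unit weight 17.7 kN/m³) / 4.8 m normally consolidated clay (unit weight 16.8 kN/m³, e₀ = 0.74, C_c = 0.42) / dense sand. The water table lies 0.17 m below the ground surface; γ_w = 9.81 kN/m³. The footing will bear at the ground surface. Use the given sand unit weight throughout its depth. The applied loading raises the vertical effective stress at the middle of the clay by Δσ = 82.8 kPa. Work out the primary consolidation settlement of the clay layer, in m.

Mid-depth of clay below the ground surface: z = 3.5 + 4.8/2 = 5.9 m.
Total vertical stress at mid-clay: σ_v = 17.7×3.5 + 16.8×2.4 = 102.27 kPa.
Pore pressure: u = 9.81×(5.9 − 0.17) = 56.211 kPa.
Initial effective stress: σ'_0 = σ_v − u = 102.27 − 56.211 = 46.059 kPa.
Final effective stress: σ'_f = σ'_0 + Δσ = 46.059 + 82.8 = 128.86 kPa.
Normally consolidated clay, so the full stress increment lies on the virgin compression line:
S_c = C_c·H/(1+e₀)·log₁₀(σ'_f/σ'_0) = 0.42×4.8/(1+0.74)×log₁₀(128.86/46.059)
    = 1.1586 × 0.4468 = 0.5177 m

S_c ≈ 0.518 m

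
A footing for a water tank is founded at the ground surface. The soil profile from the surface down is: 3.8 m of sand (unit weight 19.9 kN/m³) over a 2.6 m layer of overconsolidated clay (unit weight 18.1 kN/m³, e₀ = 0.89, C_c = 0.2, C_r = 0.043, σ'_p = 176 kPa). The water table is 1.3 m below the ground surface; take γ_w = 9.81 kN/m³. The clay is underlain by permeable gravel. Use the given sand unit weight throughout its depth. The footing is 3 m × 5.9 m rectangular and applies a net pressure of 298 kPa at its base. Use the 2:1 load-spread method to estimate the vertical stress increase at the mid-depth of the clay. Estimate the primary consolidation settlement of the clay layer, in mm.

S_c ≈ 17.2 mm

Mid-depth of clay below the ground surface: z = 3.8 + 2.6/2 = 5.1 m.
Total vertical stress at mid-clay: σ_v = 19.9×3.8 + 18.1×1.3 = 99.15 kPa.
Pore pressure: u = 9.81×(5.1 − 1.3) = 37.278 kPa.
Initial effective stress: σ'_0 = σ_v − u = 99.15 − 37.278 = 61.872 kPa.
Stress increase at mid-clay by the 2:1 spreading method:
Δσ = qBL/((B+z)(L+z)) = 298×3×5.9/((3+5.1)(5.9+5.1)) = 59.199 kPa
Final effective stress: σ'_f = 61.872 + 59.199 = 121.07 kPa.
σ'_f = 121.07 ≤ σ'_p = 176 kPa, so the clay remains overconsolidated and only the recompression index applies:
S_c = C_r·H/(1+e₀)·log₁₀(σ'_f/σ'_0) = 0.043×2.6/1.89×log₁₀(121.07/61.872)
    = 0.059155 × 0.29154 = 0.01725 m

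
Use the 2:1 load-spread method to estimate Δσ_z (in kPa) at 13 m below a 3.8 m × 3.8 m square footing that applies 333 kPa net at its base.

By the 2:1 method the load spreads at 1 horizontal : 2 vertical, so at depth z the loaded area has grown by z in each plan dimension:
Δσ = qBL/((B+z)(L+z)) = 333×3.8×3.8/((3.8+13)(3.8+13)) = 17.037 kPa

Δσ_z ≈ 17 kPa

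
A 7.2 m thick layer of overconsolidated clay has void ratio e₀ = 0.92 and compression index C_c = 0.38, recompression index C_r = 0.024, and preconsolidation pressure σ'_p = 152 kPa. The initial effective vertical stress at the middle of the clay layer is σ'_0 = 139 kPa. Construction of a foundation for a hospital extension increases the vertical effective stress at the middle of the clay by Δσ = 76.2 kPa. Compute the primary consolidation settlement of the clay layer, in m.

Final effective stress: σ'_f = 139 + 76.2 = 215.2 kPa.
σ'_f = 215.2 > σ'_p = 152 kPa, so the stress path crosses the preconsolidation pressure — recompression up to σ'_p, then virgin compression beyond:
S_c = H/(1+e₀)·[C_r·log₁₀(σ'_p/σ'_0) + C_c·log₁₀(σ'_f/σ'_p)]
    = 7.2/1.92 × [0.024×log₁₀(152/139) + 0.38×log₁₀(215.2/152)]
    = 3.75 × [0.00093189 + 0.057379] = 0.2187 m

S_c ≈ 0.219 m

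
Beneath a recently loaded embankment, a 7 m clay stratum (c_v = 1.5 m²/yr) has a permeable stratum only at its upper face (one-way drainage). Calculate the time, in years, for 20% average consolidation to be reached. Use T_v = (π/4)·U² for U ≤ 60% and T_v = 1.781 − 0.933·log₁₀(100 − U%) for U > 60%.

Drainage path length: H_d = H = 7 m (single drainage).
U ≤ 60%: T_v = (π/4)·U² = (π/4)×0.2² = 0.031416.
t = T_v·H_d²/c_v = 0.031416×7²/1.5 = 1.026 years.

t ≈ 1.03 years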